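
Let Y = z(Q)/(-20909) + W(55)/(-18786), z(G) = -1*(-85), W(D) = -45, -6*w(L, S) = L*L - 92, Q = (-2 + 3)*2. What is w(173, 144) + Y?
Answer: -976656027514/196398237 ≈ -4972.8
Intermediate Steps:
Q = 2 (Q = 1*2 = 2)
w(L, S) = 46/3 - L²/6 (w(L, S) = -(L*L - 92)/6 = -(L² - 92)/6 = -(-92 + L²)/6 = 46/3 - L²/6)
z(G) = 85
Y = -218635/130932158 (Y = 85/(-20909) - 45/(-18786) = 85*(-1/20909) - 45*(-1/18786) = -85/20909 + 15/6262 = -218635/130932158 ≈ -0.0016698)
w(173, 144) + Y = (46/3 - ⅙*173²) - 218635/130932158 = (46/3 - ⅙*29929) - 218635/130932158 = (46/3 - 29929/6) - 218635/130932158 = -29837/6 - 218635/130932158 = -976656027514/196398237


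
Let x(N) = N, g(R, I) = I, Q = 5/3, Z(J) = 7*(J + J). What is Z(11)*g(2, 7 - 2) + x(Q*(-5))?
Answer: 2285/3 ≈ 761.67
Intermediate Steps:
Z(J) = 14*J (Z(J) = 7*(2*J) = 14*J)
Q = 5/3 (Q = 5*(⅓) = 5/3 ≈ 1.6667)
Z(11)*g(2, 7 - 2) + x(Q*(-5)) = (14*11)*(7 - 2) + (5/3)*(-5) = 154*5 - 25/3 = 770 - 25/3 = 2285/3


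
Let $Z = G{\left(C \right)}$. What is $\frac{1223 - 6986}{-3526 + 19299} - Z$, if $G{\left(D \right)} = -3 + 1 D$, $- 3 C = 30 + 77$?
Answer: $\frac{1812379}{47319} \approx 38.301$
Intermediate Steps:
$C = - \frac{107}{3}$ ($C = - \frac{30 + 77}{3} = \left(- \frac{1}{3}\right) 107 = - \frac{107}{3} \approx -35.667$)
$G{\left(D \right)} = -3 + D$
$Z = - \frac{116}{3}$ ($Z = -3 - \frac{107}{3} = - \frac{116}{3} \approx -38.667$)
$\frac{1223 - 6986}{-3526 + 19299} - Z = \frac{1223 - 6986}{-3526 + 19299} - - \frac{116}{3} = - \frac{5763}{15773} + \frac{116}{3} = \frac{1812379}{47319}$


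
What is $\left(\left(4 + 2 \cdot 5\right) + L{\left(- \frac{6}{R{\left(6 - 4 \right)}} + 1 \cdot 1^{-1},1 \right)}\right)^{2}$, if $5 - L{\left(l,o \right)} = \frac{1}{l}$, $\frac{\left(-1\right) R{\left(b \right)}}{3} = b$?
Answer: $\frac{1369}{4} \approx 342.25$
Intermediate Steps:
$R{\left(b \right)} = - 3 b$
$L{\left(l,o \right)} = 5 - \frac{1}{l}$
$\left(\left(4 + 2 \cdot 5\right) + L{\left(- \frac{6}{R{\left(6 - 4 \right)}} + 1 \cdot 1^{-1},1 \right)}\right)^{2} = \left(\left(4 + 2 \cdot 5\right) + \left(5 - \frac{1}{- \frac{6}{\left(-3\right) \left(6 - 4\right)} + 1 \cdot 1^{-1}}\right)\right)^{2} = \left(\left(4 + 10\right) + \left(5 - \frac{1}{- \frac{6}{\left(-3\right) \left(6 - 4\right)} + 1 \cdot 1}\right)\right)^{2} = \left(14 + \left(5 - \frac{1}{- \frac{6}{\left(-3\right) 2} + 1}\right)\right)^{2} = \left(14 + \left(5 - \frac{1}{- \frac{6}{-6} + 1}\right)\right)^{2} = \left(14 + \left(5 - \frac{1}{\left(-6\right) \left(- \frac{1}{6}\right) + 1}\right)\right)^{2} = \left(14 + \left(5 - \frac{1}{1 + 1}\right)\right)^{2} = \left(14 + \left(5 - \frac{1}{2}\right)\right)^{2} = \left(14 + \frac{9}{2}\right)^{2} = \left(\frac{37}{2}\right)^{2} = \frac{1369}{4}$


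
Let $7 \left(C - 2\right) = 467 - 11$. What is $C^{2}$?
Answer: $\frac{220900}{49} \approx 4508.2$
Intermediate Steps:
$C = \frac{470}{7}$ ($C = 2 + \frac{467 - 11}{7} = 2 + \frac{1}{7} \cdot 456 = 2 + \frac{456}{7} = \frac{470}{7} \approx 67.143$)
$C^{2} = \left(\frac{470}{7}\right)^{2} = \frac{220900}{49}$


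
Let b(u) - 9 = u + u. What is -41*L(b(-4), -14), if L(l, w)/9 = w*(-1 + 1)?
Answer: 0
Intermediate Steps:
b(u) = 9 + 2*u (b(u) = 9 + (u + u) = 9 + 2*u)
L(l, w) = 0 (L(l, w) = 9*(w*(-1 + 1)) = 9*(w*0) = 9*0 = 0)
-41*L(b(-4), -14) = -41*0 = 0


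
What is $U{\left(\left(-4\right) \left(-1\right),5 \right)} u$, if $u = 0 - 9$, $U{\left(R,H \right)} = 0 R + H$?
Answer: $-45$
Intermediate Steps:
$U{\left(R,H \right)} = H$ ($U{\left(R,H \right)} = 0 + H = H$)
$u = -9$ ($u = 0 - 9 = -9$)
$U{\left(\left(-4\right) \left(-1\right),5 \right)} u = 5 \left(-9\right) = -45$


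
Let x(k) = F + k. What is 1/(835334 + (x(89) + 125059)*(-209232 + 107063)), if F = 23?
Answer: -1/12787760565 ≈ -7.8200e-11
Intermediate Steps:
x(k) = 23 + k
1/(835334 + (x(89) + 125059)*(-209232 + 107063)) = 1/(835334 + ((23 + 89) + 125059)*(-209232 + 107063)) = 1/(835334 + (112 + 125059)*(-102169)) = 1/(835334 + 125171*(-102169)) = 1/(835334 - 12788595899) = 1/(-12787760565) = -1/12787760565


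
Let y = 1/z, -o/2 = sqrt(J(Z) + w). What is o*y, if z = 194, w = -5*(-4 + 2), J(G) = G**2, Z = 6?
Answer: -sqrt(46)/97 ≈ -0.069921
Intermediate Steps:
w = 10 (w = -5*(-2) = 10)
o = -2*sqrt(46) (o = -2*sqrt(6**2 + 10) = -2*sqrt(36 + 10) = -2*sqrt(46) ≈ -13.565)
y = 1/194 ≈ 0.0051546
o*y = -2*sqrt(46)*(1/194) = -sqrt(46)/97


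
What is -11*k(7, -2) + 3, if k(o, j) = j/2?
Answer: 14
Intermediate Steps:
k(o, j) = j/2 (k(o, j) = j*(½) = j/2)
-11*k(7, -2) + 3 = -11*(-2)/2 + 3 = -11*(-1) + 3 = 11 + 3 = 14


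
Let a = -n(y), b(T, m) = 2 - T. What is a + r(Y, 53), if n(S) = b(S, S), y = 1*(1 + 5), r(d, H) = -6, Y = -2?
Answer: -2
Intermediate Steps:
y = 6 (y = 1*6 = 6)
n(S) = 2 - S
a = 4 (a = -(2 - 1*6) = -(2 - 6) = -1*(-4) = 4)
a + r(Y, 53) = 4 - 6 = -2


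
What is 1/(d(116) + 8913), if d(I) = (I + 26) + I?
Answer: 1/9171 ≈ 0.00010904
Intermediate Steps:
d(I) = 26 + 2*I (d(I) = (26 + I) + I = 26 + 2*I)
1/(d(116) + 8913) = 1/((26 + 2*116) + 8913) = 1/((26 + 232) + 8913) = 1/(258 + 8913) = 1/9171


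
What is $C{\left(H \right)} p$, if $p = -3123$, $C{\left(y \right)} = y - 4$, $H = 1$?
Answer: $9369$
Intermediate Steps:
$C{\left(y \right)} = -4 + y$
$C{\left(H \right)} p = \left(-4 + 1\right) \left(-3123\right) = \left(-3\right) \left(-3123\right) = 9369$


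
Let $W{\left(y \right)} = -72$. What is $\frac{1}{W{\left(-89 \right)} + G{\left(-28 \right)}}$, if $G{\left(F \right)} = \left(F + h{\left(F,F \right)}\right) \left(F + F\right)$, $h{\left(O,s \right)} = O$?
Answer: $\frac{1}{3064} \approx 0.00032637$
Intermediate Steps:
$G{\left(F \right)} = 4 F^{2}$ ($G{\left(F \right)} = \left(F + F\right) \left(F + F\right) = 2 F 2 F = 4 F^{2}$)
$\frac{1}{W{\left(-89 \right)} + G{\left(-28 \right)}} = \frac{1}{-72 + 4 \left(-28\right)^{2}} = \frac{1}{-72 + 4 \cdot 784} = \frac{1}{-72 + 3136} = \frac{1}{3064}$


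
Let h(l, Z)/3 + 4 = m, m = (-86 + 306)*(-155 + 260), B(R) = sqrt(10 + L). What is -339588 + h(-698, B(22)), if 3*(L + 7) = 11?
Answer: -270300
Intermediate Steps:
L = -10/3 (L = -7 + (1/3)*11 = -7 + 11/3 = -10/3 ≈ -3.3333)
B(R) = 2*sqrt(15)/3 (B(R) = sqrt(10 - 10/3) = sqrt(20/3) = 2*sqrt(15)/3)
m = 23100 (m = 220*105 = 23100)
h(l, Z) = 69288 (h(l, Z) = -12 + 3*23100 = -12 + 69300 = 69288)
-339588 + h(-698, B(22)) = -339588 + 69288 = -270300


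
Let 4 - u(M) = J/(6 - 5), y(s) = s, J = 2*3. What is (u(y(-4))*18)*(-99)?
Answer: 3564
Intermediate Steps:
J = 6
u(M) = -2 (u(M) = 4 - 6/(6 - 5) = 4 - 6/1 = 4 - 6 = -2)
(u(y(-4))*18)*(-99) = -2*18*(-99) = -36*(-99) = 3564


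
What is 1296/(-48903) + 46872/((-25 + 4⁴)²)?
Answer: 11762040/13806947 ≈ 0.85189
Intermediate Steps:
1296/(-48903) + 46872/((-25 + 4⁴)²) = 1296*(-1/48903) + 46872/((-25 + 256)²) = -432/16301 + 46872/(231²) = -432/16301 + 46872/53361 = -432/16301 + 46872*(1/53361) = -432/16301 + 744/847 = 11762040/13806947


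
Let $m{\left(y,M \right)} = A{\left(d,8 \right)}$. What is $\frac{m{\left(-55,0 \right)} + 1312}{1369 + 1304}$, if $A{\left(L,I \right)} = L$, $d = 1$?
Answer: $\frac{1313}{2673} \approx 0.49121$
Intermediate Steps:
$m{\left(y,M \right)} = 1$
$\frac{m{\left(-55,0 \right)} + 1312}{1369 + 1304} = \frac{1 + 1312}{1369 + 1304} = \frac{1313}{2673}$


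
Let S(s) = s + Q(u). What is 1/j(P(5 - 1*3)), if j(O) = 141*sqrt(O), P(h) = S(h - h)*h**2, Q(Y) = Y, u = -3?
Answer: -I*sqrt(3)/846 ≈ -0.0020473*I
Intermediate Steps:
S(s) = -3 + s (S(s) = s - 3 = -3 + s)
P(h) = -3*h**2 (P(h) = (-3 + (h - h))*h**2 = (-3 + 0)*h**2 = -3*h**2)
1/j(P(5 - 1*3)) = 1/(141*sqrt(-3*(5 - 1*3)**2)) = 1/(141*sqrt(-3*(5 - 3)**2)) = 1/(141*sqrt(-3*2**2)) = 1/(141*sqrt(-3*4)) = 1/(141*sqrt(-12)) = 1/(141*(2*I*sqrt(3))) = 1/(282*I*sqrt(3)) = -I*sqrt(3)/846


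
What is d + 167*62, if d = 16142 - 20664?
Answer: 5832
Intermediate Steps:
d = -4522
d + 167*62 = -4522 + 167*62 = -4522 + 10354 = 5832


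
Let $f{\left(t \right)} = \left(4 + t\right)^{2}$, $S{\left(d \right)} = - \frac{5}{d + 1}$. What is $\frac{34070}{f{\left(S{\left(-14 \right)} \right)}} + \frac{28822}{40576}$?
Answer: $\frac{116861676379}{65915712} \approx 1772.9$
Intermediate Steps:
$S{\left(d \right)} = - \frac{5}{1 + d}$
$\frac{34070}{f{\left(S{\left(-14 \right)} \right)}} + \frac{28822}{40576} = \frac{34070}{\left(4 - \frac{5}{1 - 14}\right)^{2}} + \frac{28822}{40576} = \frac{34070}{\left(4 - \frac{5}{-13}\right)^{2}} + 28822 \cdot \frac{1}{40576} = \frac{34070}{\left(4 - - \frac{5}{13}\right)^{2}} + \frac{14411}{20288} = \frac{34070}{\left(4 + \frac{5}{13}\right)^{2}} + \frac{14411}{20288} = \frac{34070}{\left(\frac{57}{13}\right)^{2}} + \frac{14411}{20288} = \frac{34070}{\frac{3249}{169}} + \frac{14411}{20288} = 34070 \cdot \frac{169}{3249} + \frac{14411}{20288} = \frac{5757830}{3249} + \frac{14411}{20288} = \frac{116861676379}{65915712}$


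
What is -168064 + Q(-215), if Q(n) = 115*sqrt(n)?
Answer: -168064 + 115*I*sqrt(215) ≈ -1.6806e+5 + 1686.2*I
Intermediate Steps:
-168064 + Q(-215) = -168064 + 115*sqrt(-215) = -168064 + 115*(I*sqrt(215)) = -168064 + 115*I*sqrt(215)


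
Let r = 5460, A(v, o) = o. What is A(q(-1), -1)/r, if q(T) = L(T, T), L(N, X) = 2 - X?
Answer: -1/5460 ≈ -0.00018315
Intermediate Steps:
q(T) = 2 - T
A(q(-1), -1)/r = -1/5460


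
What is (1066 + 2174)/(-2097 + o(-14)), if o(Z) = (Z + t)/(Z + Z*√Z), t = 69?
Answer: 45360*(I - √14)/(-29413*I + 29358*√14) ≈ -1.5449 - 0.00072185*I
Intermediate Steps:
o(Z) = (69 + Z)/(Z + Z^(3/2)) (o(Z) = (Z + 69)/(Z + Z*√Z) = (69 + Z)/(Z + Z^(3/2)))
(1066 + 2174)/(-2097 + o(-14)) = (1066 + 2174)/(-2097 + (69 - 14)/(-14 + (-14)^(3/2))) = 3240/(-2097 + 55/(-14 - 14*I*√14))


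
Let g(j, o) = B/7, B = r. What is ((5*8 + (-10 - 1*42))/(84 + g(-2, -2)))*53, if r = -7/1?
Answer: -636/83 ≈ -7.6627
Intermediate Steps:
r = -7 (r = -7*1 = -7)
B = -7
g(j, o) = -1 (g(j, o) = -7/7 = -7*⅐ = -1)
((5*8 + (-10 - 1*42))/(84 + g(-2, -2)))*53 = ((5*8 + (-10 - 1*42))/(84 - 1))*53 = ((40 + (-10 - 42))/83)*53 = ((40 - 52)*(1/83))*53 = -12*1/83*53 = -12/83*53 = -636/83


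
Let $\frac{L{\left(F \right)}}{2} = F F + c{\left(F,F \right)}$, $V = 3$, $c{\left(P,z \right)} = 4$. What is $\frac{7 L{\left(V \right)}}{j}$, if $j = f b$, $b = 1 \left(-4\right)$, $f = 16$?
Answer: $- \frac{91}{32} \approx -2.8438$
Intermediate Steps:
$b = -4$
$L{\left(F \right)} = 8 + 2 F^{2}$ ($L{\left(F \right)} = 2 \left(F F + 4\right) = 2 \left(F^{2} + 4\right) = 2 \left(4 + F^{2}\right) = 8 + 2 F^{2}$)
$j = -64$ ($j = 16 \left(-4\right) = -64$)
$\frac{7 L{\left(V \right)}}{j} = \frac{7 \left(8 + 2 \cdot 3^{2}\right)}{-64} = 7 \left(8 + 2 \cdot 9\right) \left(- \frac{1}{64}\right) = 7 \left(8 + 18\right) \left(- \frac{1}{64}\right) = 7 \cdot 26 \left(- \frac{1}{64}\right) = 182 \left(- \frac{1}{64}\right) = - \frac{91}{32}$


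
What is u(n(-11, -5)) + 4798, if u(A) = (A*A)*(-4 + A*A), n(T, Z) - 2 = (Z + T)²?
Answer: 4430504638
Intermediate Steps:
n(T, Z) = 2 + (T + Z)² (n(T, Z) = 2 + (Z + T)² = 2 + (T + Z)²)
u(A) = A²*(-4 + A²)
u(n(-11, -5)) + 4798 = (2 + (-11 - 5)²)²*(-4 + (2 + (-11 - 5)²)²) + 4798 = (2 + (-16)²)²*(-4 + (2 + (-16)²)²) + 4798 = (2 + 256)²*(-4 + (2 + 256)²) + 4798 = 258²*(-4 + 258²) + 4798 = 66564*(-4 + 66564) + 4798 = 66564*66560 + 4798 = 4430499840 + 4798 = 4430504638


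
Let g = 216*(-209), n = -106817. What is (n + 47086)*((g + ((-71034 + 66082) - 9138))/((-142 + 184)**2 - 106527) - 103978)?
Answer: 650649065033380/104763 ≈ 6.2107e+9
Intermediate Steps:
g = -45144
(n + 47086)*((g + ((-71034 + 66082) - 9138))/((-142 + 184)**2 - 106527) - 103978) = (-106817 + 47086)*((-45144 + ((-71034 + 66082) - 9138))/((-142 + 184)**2 - 106527) - 103978) = -59731*((-45144 + (-4952 - 9138))/(42**2 - 106527) - 103978) = -59731*((-45144 - 14090)/(1764 - 106527) - 103978) = -59731*(-59234/(-104763) - 103978) = -59731*(-59234*(-1/104763) - 103978) = -59731*(59234/104763 - 103978) = -59731*(-10892987980/104763) = 650649065033380/104763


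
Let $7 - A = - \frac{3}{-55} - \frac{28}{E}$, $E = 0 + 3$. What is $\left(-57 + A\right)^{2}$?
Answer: $\frac{45144961}{27225} \approx 1658.2$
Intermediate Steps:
$E = 3$
$A = \frac{2686}{165}$ ($A = 7 - \left(- \frac{3}{-55} - \frac{28}{3}\right) = 7 - \left(\left(-3\right) \left(- \frac{1}{55}\right) - \frac{28}{3}\right) = 7 - \left(\frac{3}{55} - \frac{28}{3}\right) = 7 - - \frac{1531}{165} = 7 + \frac{1531}{165} = \frac{2686}{165} \approx 16.279$)
$\left(-57 + A\right)^{2} = \left(-57 + \frac{2686}{165}\right)^{2} = \left(- \frac{6719}{165}\right)^{2} = \frac{45144961}{27225}$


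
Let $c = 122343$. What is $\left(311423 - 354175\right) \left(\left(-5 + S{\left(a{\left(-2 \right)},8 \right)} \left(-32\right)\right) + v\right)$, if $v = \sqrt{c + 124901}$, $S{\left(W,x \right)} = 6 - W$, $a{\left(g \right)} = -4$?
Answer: $13894400 - 85504 \sqrt{61811} \approx -7.3634 \cdot 10^{6}$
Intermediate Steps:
$v = 2 \sqrt{61811}$ ($v = \sqrt{122343 + 124901} = \sqrt{247244} = 2 \sqrt{61811} \approx 497.24$)
$\left(311423 - 354175\right) \left(\left(-5 + S{\left(a{\left(-2 \right)},8 \right)} \left(-32\right)\right) + v\right) = \left(311423 - 354175\right) \left(\left(-5 + \left(6 - -4\right) \left(-32\right)\right) + 2 \sqrt{61811}\right) = - 42752 \left(\left(-5 + \left(6 + 4\right) \left(-32\right)\right) + 2 \sqrt{61811}\right) = - 42752 \left(\left(-5 + 10 \left(-32\right)\right) + 2 \sqrt{61811}\right) = - 42752 \left(\left(-5 - 320\right) + 2 \sqrt{61811}\right) = - 42752 \left(-325 + 2 \sqrt{61811}\right) = 13894400 - 85504 \sqrt{61811}$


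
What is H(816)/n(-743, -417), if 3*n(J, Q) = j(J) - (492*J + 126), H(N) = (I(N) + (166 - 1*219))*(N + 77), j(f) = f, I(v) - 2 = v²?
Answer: 1783691595/364687 ≈ 4891.0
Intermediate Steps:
I(v) = 2 + v²
H(N) = (-51 + N²)*(77 + N) (H(N) = ((2 + N²) + (166 - 1*219))*(N + 77) = ((2 + N²) + (166 - 219))*(77 + N) = ((2 + N²) - 53)*(77 + N) = (-51 + N²)*(77 + N))
n(J, Q) = -42 - 491*J/3 (n(J, Q) = (J - (492*J + 126))/3 = (J - (126 + 492*J))/3 = (J + (-126 - 492*J))/3 = (-126 - 491*J)/3 = -42 - 491*J/3)
H(816)/n(-743, -417) = (-3927 + 816³ - 51*816 + 77*816²)/(-42 - 491/3*(-743)) = (-3927 + 543338496 - 41616 + 77*665856)/(-42 + 364813/3) = (-3927 + 543338496 - 41616 + 51270912)/(364687/3) = 594563865*(3/364687) = 1783691595/364687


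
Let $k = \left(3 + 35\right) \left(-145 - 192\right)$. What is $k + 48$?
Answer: $-12758$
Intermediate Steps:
$k = -12806$ ($k = 38 \left(-337\right) = -12806$)
$k + 48 = -12806 + 48 = -12758$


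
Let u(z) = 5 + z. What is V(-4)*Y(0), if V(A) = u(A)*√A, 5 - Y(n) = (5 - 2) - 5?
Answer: 14*I ≈ 14.0*I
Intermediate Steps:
Y(n) = 7 (Y(n) = 5 - ((5 - 2) - 5) = 5 - (3 - 5) = 5 - 1*(-2) = 5 + 2 = 7)
V(A) = √A*(5 + A) (V(A) = (5 + A)*√A = √A*(5 + A))
V(-4)*Y(0) = (√(-4)*(5 - 4))*7 = ((2*I)*1)*7 = (2*I)*7 = 14*I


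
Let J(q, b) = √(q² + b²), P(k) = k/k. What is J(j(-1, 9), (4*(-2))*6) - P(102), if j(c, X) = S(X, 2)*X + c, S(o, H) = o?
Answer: -1 + 16*√34 ≈ 92.295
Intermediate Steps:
j(c, X) = c + X² (j(c, X) = X*X + c = X² + c = c + X²)
P(k) = 1
J(q, b) = √(b² + q²)
J(j(-1, 9), (4*(-2))*6) - P(102) = √(((4*(-2))*6)² + (-1 + 9²)²) - 1*1 = √((-8*6)² + (-1 + 81)²) - 1 = √((-48)² + 80²) - 1 = √(2304 + 6400) - 1 = √8704 - 1 = 16*√34 - 1 = -1 + 16*√34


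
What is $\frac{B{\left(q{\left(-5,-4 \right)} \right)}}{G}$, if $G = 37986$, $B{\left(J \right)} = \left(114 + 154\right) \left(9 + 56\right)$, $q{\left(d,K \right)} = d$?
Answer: $\frac{670}{1461} \approx 0.45859$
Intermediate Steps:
$B{\left(J \right)} = 17420$ ($B{\left(J \right)} = 268 \cdot 65 = 17420$)
$\frac{B{\left(q{\left(-5,-4 \right)} \right)}}{G} = \frac{17420}{37986} = 17420 \cdot \frac{1}{37986} = \frac{670}{1461}$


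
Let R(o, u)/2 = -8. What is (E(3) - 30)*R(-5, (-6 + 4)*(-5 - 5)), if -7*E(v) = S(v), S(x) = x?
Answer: 3408/7 ≈ 486.86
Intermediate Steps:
R(o, u) = -16 (R(o, u) = 2*(-8) = -16)
E(v) = -v/7
(E(3) - 30)*R(-5, (-6 + 4)*(-5 - 5)) = (-1/7*3 - 30)*(-16) = (-3/7 - 30)*(-16) = -213/7*(-16) = 3408/7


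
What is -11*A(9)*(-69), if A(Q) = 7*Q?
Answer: 47817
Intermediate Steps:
-11*A(9)*(-69) = -77*9*(-69) = -11*63*(-69) = -693*(-69) = 47817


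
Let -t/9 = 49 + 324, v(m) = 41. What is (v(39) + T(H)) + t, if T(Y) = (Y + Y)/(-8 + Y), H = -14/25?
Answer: -354798/107 ≈ -3315.9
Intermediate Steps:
H = -14/25 (H = -14*1/25 = -14/25 ≈ -0.56000)
t = -3357 (t = -9*(49 + 324) = -9*373 = -3357)
T(Y) = 2*Y/(-8 + Y) (T(Y) = (2*Y)/(-8 + Y) = 2*Y/(-8 + Y))
(v(39) + T(H)) + t = (41 + 2*(-14/25)/(-8 - 14/25)) - 3357 = (41 + 2*(-14/25)/(-214/25)) - 3357 = (41 + 2*(-14/25)*(-25/214)) - 3357 = (41 + 14/107) - 3357 = 4401/107 - 3357 = -354798/107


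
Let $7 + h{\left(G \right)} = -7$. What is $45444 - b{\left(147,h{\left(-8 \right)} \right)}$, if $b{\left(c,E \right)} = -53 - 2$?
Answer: $45499$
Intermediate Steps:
$h{\left(G \right)} = -14$ ($h{\left(G \right)} = -7 - 7 = -14$)
$b{\left(c,E \right)} = -55$ ($b{\left(c,E \right)} = -53 - 2 = -55$)
$45444 - b{\left(147,h{\left(-8 \right)} \right)} = 45444 - -55 = 45444 + 55 = 45499$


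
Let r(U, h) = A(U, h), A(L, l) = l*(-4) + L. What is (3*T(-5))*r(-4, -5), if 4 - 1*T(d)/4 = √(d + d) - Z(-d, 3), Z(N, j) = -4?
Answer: -192*I*√10 ≈ -607.16*I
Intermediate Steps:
A(L, l) = L - 4*l (A(L, l) = -4*l + L = L - 4*l)
r(U, h) = U - 4*h
T(d) = -4*√2*√d (T(d) = 16 - 4*(√(d + d) - 1*(-4)) = 16 - 4*(√(2*d) + 4) = 16 - 4*(√2*√d + 4) = 16 - 4*(4 + √2*√d) = 16 + (-16 - 4*√2*√d) = -4*√2*√d)
(3*T(-5))*r(-4, -5) = (3*(-4*√2*√(-5)))*(-4 - 4*(-5)) = (3*(-4*√2*I*√5))*(-4 + 20) = (3*(-4*I*√10))*16 = -12*I*√10*16 = -192*I*√10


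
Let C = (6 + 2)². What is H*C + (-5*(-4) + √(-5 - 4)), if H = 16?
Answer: 1044 + 3*I ≈ 1044.0 + 3.0*I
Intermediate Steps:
C = 64 (C = 8² = 64)
H*C + (-5*(-4) + √(-5 - 4)) = 16*64 + (-5*(-4) + √(-5 - 4)) = 1024 + (20 + √(-9)) = 1024 + (20 + 3*I) = 1044 + 3*I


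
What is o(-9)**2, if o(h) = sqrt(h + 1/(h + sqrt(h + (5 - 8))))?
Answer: -282/31 - 2*I*sqrt(3)/93 ≈ -9.0968 - 0.037248*I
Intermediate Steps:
o(h) = sqrt(h + 1/(h + sqrt(-3 + h))) (o(h) = sqrt(h + 1/(h + sqrt(h - 3))) = sqrt(h + 1/(h + sqrt(-3 + h))))
o(-9)**2 = (sqrt((1 - 9*(-9 + sqrt(-3 - 9)))/(-9 + sqrt(-3 - 9))))**2 = (sqrt((1 - 9*(-9 + sqrt(-12)))/(-9 + sqrt(-12))))**2 = (sqrt((1 - 9*(-9 + 2*I*sqrt(3)))/(-9 + 2*I*sqrt(3))))**2 = (sqrt((1 + (81 - 18*I*sqrt(3)))/(-9 + 2*I*sqrt(3))))**2 = (sqrt((82 - 18*I*sqrt(3))/(-9 + 2*I*sqrt(3))))**2 = (82 - 18*I*sqrt(3))/(-9 + 2*I*sqrt(3))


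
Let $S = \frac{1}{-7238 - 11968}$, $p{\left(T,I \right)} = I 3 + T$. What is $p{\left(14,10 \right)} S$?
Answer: $- \frac{2}{873} \approx -0.0022909$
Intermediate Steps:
$p{\left(T,I \right)} = T + 3 I$ ($p{\left(T,I \right)} = 3 I + T = T + 3 I$)
$S = - \frac{1}{19206}$ ($S = \frac{1}{-19206} = - \frac{1}{19206} \approx -5.2067 \cdot 10^{-5}$)
$p{\left(14,10 \right)} S = \left(14 + 3 \cdot 10\right) \left(- \frac{1}{19206}\right) = \left(14 + 30\right) \left(- \frac{1}{19206}\right) = 44 \left(- \frac{1}{19206}\right) = - \frac{2}{873}$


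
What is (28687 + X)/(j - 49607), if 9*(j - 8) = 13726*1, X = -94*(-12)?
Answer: -53667/86533 ≈ -0.62019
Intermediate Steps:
X = 1128
j = 13798/9 (j = 8 + (13726*1)/9 = 8 + (⅑)*13726 = 8 + 13726/9 = 13798/9 ≈ 1533.1)
(28687 + X)/(j - 49607) = (28687 + 1128)/(13798/9 - 49607) = 29815/(-432665/9) = 29815*(-9/432665) = -53667/86533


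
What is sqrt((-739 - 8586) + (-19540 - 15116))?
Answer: I*sqrt(43981) ≈ 209.72*I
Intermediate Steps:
sqrt((-739 - 8586) + (-19540 - 15116)) = sqrt(-9325 - 34656) = sqrt(-43981) = I*sqrt(43981)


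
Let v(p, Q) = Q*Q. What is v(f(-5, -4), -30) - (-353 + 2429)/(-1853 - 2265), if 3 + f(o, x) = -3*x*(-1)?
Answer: 1854138/2059 ≈ 900.50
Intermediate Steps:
f(o, x) = -3 + 3*x (f(o, x) = -3 - 3*x*(-1) = -3 + 3*x)
v(p, Q) = Q**2
v(f(-5, -4), -30) - (-353 + 2429)/(-1853 - 2265) = (-30)**2 - (-353 + 2429)/(-1853 - 2265) = 900 - 2076/(-4118) = 900 - 2076*(-1)/4118 = 900 - 1*(-1038/2059) = 900 + 1038/2059 = 1854138/2059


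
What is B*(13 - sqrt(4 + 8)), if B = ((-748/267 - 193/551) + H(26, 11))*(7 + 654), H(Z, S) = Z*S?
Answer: 357570051319/147117 - 55010777126*sqrt(3)/147117 ≈ 1.7829e+6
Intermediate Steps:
H(Z, S) = S*Z
B = 27505388563/147117 (B = ((-748/267 - 193/551) + 11*26)*(7 + 654) = ((-748*1/267 - 193*1/551) + 286)*661 = ((-748/267 - 193/551) + 286)*661 = (-463679/147117 + 286)*661 = (41611783/147117)*661 = 27505388563/147117 ≈ 1.8696e+5)
B*(13 - sqrt(4 + 8)) = 27505388563*(13 - sqrt(4 + 8))/147117 = 27505388563*(13 - sqrt(12))/147117 = 27505388563*(13 - 2*sqrt(3))/147117 = 357570051319/147117 - 55010777126*sqrt(3)/147117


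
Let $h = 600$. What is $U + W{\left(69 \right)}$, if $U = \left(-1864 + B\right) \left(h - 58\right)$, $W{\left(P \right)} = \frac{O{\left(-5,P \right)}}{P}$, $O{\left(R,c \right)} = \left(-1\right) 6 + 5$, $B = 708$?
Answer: $- \frac{43232089}{69} \approx -6.2655 \cdot 10^{5}$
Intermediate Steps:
$O{\left(R,c \right)} = -1$ ($O{\left(R,c \right)} = -6 + 5 = -1$)
$W{\left(P \right)} = - \frac{1}{P}$
$U = -626552$ ($U = \left(-1864 + 708\right) \left(600 - 58\right) = \left(-1156\right) 542 = -626552$)
$U + W{\left(69 \right)} = -626552 - \frac{1}{69} = - \frac{43232089}{69}$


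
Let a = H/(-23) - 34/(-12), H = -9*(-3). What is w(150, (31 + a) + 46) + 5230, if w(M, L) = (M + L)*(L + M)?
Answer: 1095318145/19044 ≈ 57515.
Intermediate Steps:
H = 27
a = 229/138 (a = 27/(-23) - 34/(-12) = 27*(-1/23) - 34*(-1/12) = -27/23 + 17/6 = 229/138 ≈ 1.6594)
w(M, L) = (L + M)² (w(M, L) = (L + M)*(L + M) = (L + M)²)
w(150, (31 + a) + 46) + 5230 = (((31 + 229/138) + 46) + 150)² + 5230 = ((4507/138 + 46) + 150)² + 5230 = (10855/138 + 150)² + 5230 = (31555/138)² + 5230 = 995718025/19044 + 5230 = 1095318145/19044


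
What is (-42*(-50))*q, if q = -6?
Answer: -12600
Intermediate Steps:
(-42*(-50))*q = -42*(-50)*(-6) = 2100*(-6) = -12600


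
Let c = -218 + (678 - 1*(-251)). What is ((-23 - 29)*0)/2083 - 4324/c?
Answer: -4324/711 ≈ -6.0816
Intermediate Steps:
c = 711 (c = -218 + (678 + 251) = -218 + 929 = 711)
((-23 - 29)*0)/2083 - 4324/c = ((-23 - 29)*0)/2083 - 4324/711 = -52*0*(1/2083) - 4324*1/711 = 0*(1/2083) - 4324/711 = 0 - 4324/711 = -4324/711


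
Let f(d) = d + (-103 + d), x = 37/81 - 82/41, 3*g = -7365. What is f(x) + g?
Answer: -207448/81 ≈ -2561.1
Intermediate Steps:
g = -2455 (g = (1/3)*(-7365) = -2455)
x = -125/81 (x = 37*(1/81) - 82*1/41 = 37/81 - 2 = -125/81 ≈ -1.5432)
f(d) = -103 + 2*d
f(x) + g = (-103 + 2*(-125/81)) - 2455 = (-103 - 250/81) - 2455 = -8593/81 - 2455 = -207448/81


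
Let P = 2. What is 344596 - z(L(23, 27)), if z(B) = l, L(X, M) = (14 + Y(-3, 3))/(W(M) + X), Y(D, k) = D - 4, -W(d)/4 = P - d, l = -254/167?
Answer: 57547786/167 ≈ 3.4460e+5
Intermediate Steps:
l = -254/167 (l = -254*1/167 = -254/167 ≈ -1.5210)
W(d) = -8 + 4*d (W(d) = -4*(2 - d) = -8 + 4*d)
Y(D, k) = -4 + D
L(X, M) = 7/(-8 + X + 4*M) (L(X, M) = (14 + (-4 - 3))/((-8 + 4*M) + X) = (14 - 7)/(-8 + X + 4*M) = 7/(-8 + X + 4*M))
z(B) = -254/167
344596 - z(L(23, 27)) = 344596 - 1*(-254/167) = 344596 + 254/167 = 57547786/167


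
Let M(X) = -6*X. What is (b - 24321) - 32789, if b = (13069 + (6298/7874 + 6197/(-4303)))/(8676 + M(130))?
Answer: -7639122503331743/133765433256 ≈ -57108.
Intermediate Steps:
b = 221389918417/133765433256 (b = (13069 + (6298/7874 + 6197/(-4303)))/(8676 - 6*130) = (13069 + (6298*(1/7874) + 6197*(-1/4303)))/(8676 - 780) = (13069 + (3149/3937 - 6197/4303))/7896 = (13069 - 10847442/16940911)*(1/7896) = (221389918417/16940911)*(1/7896) = 221389918417/133765433256 ≈ 1.6551)
(b - 24321) - 32789 = (221389918417/133765433256 - 24321) - 32789 = -3253087712300759/133765433256 - 32789 = -7639122503331743/133765433256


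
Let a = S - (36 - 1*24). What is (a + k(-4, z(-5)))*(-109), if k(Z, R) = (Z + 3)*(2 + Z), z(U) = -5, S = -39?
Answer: 5341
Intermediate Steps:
k(Z, R) = (2 + Z)*(3 + Z) (k(Z, R) = (3 + Z)*(2 + Z) = (2 + Z)*(3 + Z))
a = -51 (a = -39 - (36 - 1*24) = -39 - (36 - 24) = -39 - 1*12 = -39 - 12 = -51)
(a + k(-4, z(-5)))*(-109) = (-51 + (6 + (-4)² + 5*(-4)))*(-109) = (-51 + (6 + 16 - 20))*(-109) = (-51 + 2)*(-109) = -49*(-109) = 5341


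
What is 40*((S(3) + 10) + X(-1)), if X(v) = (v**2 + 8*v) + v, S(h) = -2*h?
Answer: -160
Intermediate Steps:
X(v) = v**2 + 9*v
40*((S(3) + 10) + X(-1)) = 40*((-2*3 + 10) - (9 - 1)) = 40*((-6 + 10) - 1*8) = 40*(4 - 8) = 40*(-4) = -160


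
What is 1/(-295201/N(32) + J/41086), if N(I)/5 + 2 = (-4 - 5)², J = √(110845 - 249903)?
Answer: -98417572297322710/73551812060827911123 - 3205221575*I*√139058/73551812060827911123 ≈ -0.0013381 - 1.625e-8*I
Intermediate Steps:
J = I*√139058 (J = √(-139058) = I*√139058 ≈ 372.9*I)
N(I) = 395 (N(I) = -10 + 5*(-4 - 5)² = -10 + 5*(-9)² = -10 + 5*81 = -10 + 405 = 395)
1/(-295201/N(32) + J/41086) = 1/(-295201/395 + (I*√139058)/41086) = 1/(-295201*1/395 + (I*√139058)*(1/41086)) = 1/(-295201/395 + I*√139058/41086)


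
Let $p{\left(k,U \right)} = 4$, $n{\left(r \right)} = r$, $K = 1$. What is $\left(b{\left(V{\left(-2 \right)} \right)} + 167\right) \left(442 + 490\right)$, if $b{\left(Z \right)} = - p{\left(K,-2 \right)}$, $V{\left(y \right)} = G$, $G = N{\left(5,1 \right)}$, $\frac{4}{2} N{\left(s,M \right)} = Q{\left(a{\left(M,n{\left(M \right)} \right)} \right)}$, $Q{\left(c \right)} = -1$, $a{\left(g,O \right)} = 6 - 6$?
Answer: $151916$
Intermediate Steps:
$a{\left(g,O \right)} = 0$ ($a{\left(g,O \right)} = 6 - 6 = 0$)
$N{\left(s,M \right)} = - \frac{1}{2}$ ($N{\left(s,M \right)} = \frac{1}{2} \left(-1\right) = - \frac{1}{2}$)
$G = - \frac{1}{2} \approx -0.5$
$V{\left(y \right)} = - \frac{1}{2}$
$b{\left(Z \right)} = -4$ ($b{\left(Z \right)} = \left(-1\right) 4 = -4$)
$\left(b{\left(V{\left(-2 \right)} \right)} + 167\right) \left(442 + 490\right) = \left(-4 + 167\right) \left(442 + 490\right) = 163 \cdot 932 = 151916$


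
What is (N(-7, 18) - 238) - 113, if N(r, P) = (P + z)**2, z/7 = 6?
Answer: 3249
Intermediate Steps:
z = 42 (z = 7*6 = 42)
N(r, P) = (42 + P)**2 (N(r, P) = (P + 42)**2 = (42 + P)**2)
(N(-7, 18) - 238) - 113 = ((42 + 18)**2 - 238) - 113 = (60**2 - 238) - 113 = (3600 - 238) - 113 = 3362 - 113 = 3249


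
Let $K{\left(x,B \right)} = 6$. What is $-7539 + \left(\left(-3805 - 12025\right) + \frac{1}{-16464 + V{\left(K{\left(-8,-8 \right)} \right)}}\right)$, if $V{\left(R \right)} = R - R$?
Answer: $- \frac{384747217}{16464} \approx -23369.0$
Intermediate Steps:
$V{\left(R \right)} = 0$
$-7539 + \left(\left(-3805 - 12025\right) + \frac{1}{-16464 + V{\left(K{\left(-8,-8 \right)} \right)}}\right) = -7539 + \left(\left(-3805 - 12025\right) + \frac{1}{-16464 + 0}\right) = -7539 - \left(15830 - \frac{1}{-16464}\right) = -7539 - \frac{260625121}{16464} = - \frac{384747217}{16464}$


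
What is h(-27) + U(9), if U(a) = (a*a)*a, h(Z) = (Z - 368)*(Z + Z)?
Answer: 22059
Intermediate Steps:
h(Z) = 2*Z*(-368 + Z) (h(Z) = (-368 + Z)*(2*Z) = 2*Z*(-368 + Z))
U(a) = a³ (U(a) = a²*a = a³)
h(-27) + U(9) = 2*(-27)*(-368 - 27) + 9³ = 2*(-27)*(-395) + 729 = 21330 + 729 = 22059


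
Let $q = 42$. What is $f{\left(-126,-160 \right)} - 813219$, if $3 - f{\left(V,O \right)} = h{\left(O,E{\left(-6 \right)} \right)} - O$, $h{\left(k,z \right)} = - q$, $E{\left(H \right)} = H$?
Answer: $-813334$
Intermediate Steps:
$h{\left(k,z \right)} = -42$ ($h{\left(k,z \right)} = \left(-1\right) 42 = -42$)
$f{\left(V,O \right)} = 45 + O$ ($f{\left(V,O \right)} = 3 - \left(-42 - O\right) = 3 + \left(42 + O\right) = 45 + O$)
$f{\left(-126,-160 \right)} - 813219 = \left(45 - 160\right) - 813219 = -115 - 813219 = -813334$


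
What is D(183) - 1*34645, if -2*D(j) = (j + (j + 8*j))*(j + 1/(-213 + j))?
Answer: -404119/2 ≈ -2.0206e+5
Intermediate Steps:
D(j) = -5*j*(j + 1/(-213 + j)) (D(j) = -(j + (j + 8*j))*(j + 1/(-213 + j))/2 = -(j + 9*j)*(j + 1/(-213 + j))/2 = -10*j*(j + 1/(-213 + j))/2 = -5*j*(j + 1/(-213 + j)))
D(183) - 1*34645 = 5*183*(-1 - 1*183² + 213*183)/(-213 + 183) - 1*34645 = 5*183*(-1 - 1*33489 + 38979)/(-30) - 34645 = 5*183*(-1/30)*(-1 - 33489 + 38979) - 34645 = 5*183*(-1/30)*5489 - 34645 = -334829/2 - 34645 = -404119/2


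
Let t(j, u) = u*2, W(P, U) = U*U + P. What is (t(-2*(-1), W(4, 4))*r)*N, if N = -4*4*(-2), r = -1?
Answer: -1280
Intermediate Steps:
W(P, U) = P + U² (W(P, U) = U² + P = P + U²)
t(j, u) = 2*u
N = 32 (N = -16*(-2) = 32)
(t(-2*(-1), W(4, 4))*r)*N = ((2*(4 + 4²))*(-1))*32 = ((2*(4 + 16))*(-1))*32 = ((2*20)*(-1))*32 = (40*(-1))*32 = -40*32 = -1280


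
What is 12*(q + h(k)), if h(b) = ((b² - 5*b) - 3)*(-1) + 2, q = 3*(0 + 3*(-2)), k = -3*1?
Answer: -444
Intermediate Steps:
k = -3
q = -18 (q = 3*(0 - 6) = 3*(-6) = -18)
h(b) = 5 - b² + 5*b (h(b) = (-3 + b² - 5*b)*(-1) + 2 = (3 - b² + 5*b) + 2 = 5 - b² + 5*b)
12*(q + h(k)) = 12*(-18 + (5 - 1*(-3)² + 5*(-3))) = 12*(-18 + (5 - 1*9 - 15)) = 12*(-18 + (5 - 9 - 15)) = 12*(-18 - 19) = 12*(-37) = -444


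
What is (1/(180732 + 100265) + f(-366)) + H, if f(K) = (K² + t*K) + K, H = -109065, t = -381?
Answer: 46075359088/280997 ≈ 1.6397e+5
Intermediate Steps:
f(K) = K² - 380*K (f(K) = (K² - 381*K) + K = K² - 380*K)
(1/(180732 + 100265) + f(-366)) + H = (1/(180732 + 100265) - 366*(-380 - 366)) - 109065 = (1/280997 - 366*(-746)) - 109065 = (1/280997 + 273036) - 109065 = 76722296893/280997 - 109065 = 46075359088/280997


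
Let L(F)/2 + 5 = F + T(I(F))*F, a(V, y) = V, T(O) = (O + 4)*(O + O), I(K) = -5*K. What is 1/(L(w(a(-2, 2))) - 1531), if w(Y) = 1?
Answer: -1/1519 ≈ -0.00065833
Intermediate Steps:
T(O) = 2*O*(4 + O) (T(O) = (4 + O)*(2*O) = 2*O*(4 + O))
L(F) = -10 + 2*F - 20*F**2*(4 - 5*F) (L(F) = -10 + 2*(F + (2*(-5*F)*(4 - 5*F))*F) = -10 + 2*(F + (-10*F*(4 - 5*F))*F) = -10 + 2*(F - 10*F**2*(4 - 5*F)) = -10 + (2*F - 20*F**2*(4 - 5*F)) = -10 + 2*F - 20*F**2*(4 - 5*F))
1/(L(w(a(-2, 2))) - 1531) = 1/((-10 + 2*1 + 20*1**2*(-4 + 5*1)) - 1531) = 1/((-10 + 2 + 20*1*(-4 + 5)) - 1531) = 1/((-10 + 2 + 20*1*1) - 1531) = 1/((-10 + 2 + 20) - 1531) = 1/(12 - 1531) = 1/(-1519) = -1/1519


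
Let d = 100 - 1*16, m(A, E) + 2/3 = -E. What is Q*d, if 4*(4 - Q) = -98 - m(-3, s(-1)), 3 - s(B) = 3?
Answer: 2380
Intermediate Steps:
s(B) = 0 (s(B) = 3 - 1*3 = 3 - 3 = 0)
m(A, E) = -2/3 - E
d = 84 (d = 100 - 16 = 84)
Q = 85/3 (Q = 4 - (-98 - (-2/3 - 1*0))/4 = 4 - (-98 - (-2/3 + 0))/4 = 4 - (-98 - 1*(-2/3))/4 = 4 - (-98 + 2/3)/4 = 4 - 1/4*(-292/3) = 4 + 73/3 = 85/3 ≈ 28.333)
Q*d = (85/3)*84 = 2380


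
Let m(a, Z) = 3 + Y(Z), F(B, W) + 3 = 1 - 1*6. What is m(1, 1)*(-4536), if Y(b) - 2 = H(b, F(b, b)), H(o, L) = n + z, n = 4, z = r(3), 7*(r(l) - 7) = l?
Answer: -74520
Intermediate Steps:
r(l) = 7 + l/7
z = 52/7 (z = 7 + (⅐)*3 = 7 + 3/7 = 52/7 ≈ 7.4286)
F(B, W) = -8 (F(B, W) = -3 + (1 - 1*6) = -3 + (1 - 6) = -3 - 5 = -8)
H(o, L) = 80/7 (H(o, L) = 4 + 52/7 = 80/7)
Y(b) = 94/7 (Y(b) = 2 + 80/7 = 94/7)
m(a, Z) = 115/7 (m(a, Z) = 3 + 94/7 = 115/7)
m(1, 1)*(-4536) = (115/7)*(-4536) = -74520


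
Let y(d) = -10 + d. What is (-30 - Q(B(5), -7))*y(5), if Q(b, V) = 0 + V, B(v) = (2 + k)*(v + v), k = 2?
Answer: 115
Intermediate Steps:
B(v) = 8*v (B(v) = (2 + 2)*(v + v) = 4*(2*v) = 8*v)
Q(b, V) = V
(-30 - Q(B(5), -7))*y(5) = (-30 - 1*(-7))*(-10 + 5) = (-30 + 7)*(-5) = -23*(-5) = 115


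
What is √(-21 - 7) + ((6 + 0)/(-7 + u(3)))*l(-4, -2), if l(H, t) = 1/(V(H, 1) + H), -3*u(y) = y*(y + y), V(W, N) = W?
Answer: 3/52 + 2*I*√7 ≈ 0.057692 + 5.2915*I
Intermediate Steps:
u(y) = -2*y²/3 (u(y) = -y*(y + y)/3 = -y*2*y/3 = -2*y²/3)
l(H, t) = 1/(2*H) (l(H, t) = 1/(H + H) = 1/(2*H))
√(-21 - 7) + ((6 + 0)/(-7 + u(3)))*l(-4, -2) = √(-21 - 7) + ((6 + 0)/(-7 - ⅔*3²))*((½)/(-4)) = √(-28) + (6/(-7 - ⅔*9))*((½)*(-¼)) = 2*I*√7 + (6/(-7 - 6))*(-⅛) = 2*I*√7 + (6/(-13))*(-⅛) = 2*I*√7 + (6*(-1/13))*(-⅛) = 2*I*√7 - 6/13*(-⅛) = 2*I*√7 + 3/52 = 3/52 + 2*I*√7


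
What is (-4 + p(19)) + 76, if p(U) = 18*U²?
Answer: 6570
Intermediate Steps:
(-4 + p(19)) + 76 = (-4 + 18*19²) + 76 = (-4 + 18*361) + 76 = (-4 + 6498) + 76 = 6494 + 76 = 6570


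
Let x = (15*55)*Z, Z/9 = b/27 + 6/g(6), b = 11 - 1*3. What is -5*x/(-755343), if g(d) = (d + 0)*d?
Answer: 34375/1510686 ≈ 0.022755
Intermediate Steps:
g(d) = d² (g(d) = d*d = d²)
b = 8 (b = 11 - 3 = 8)
Z = 25/6 (Z = 9*(8/27 + 6/(6²)) = 9*(8*(1/27) + 6/36) = 9*(8/27 + 6*(1/36)) = 9*(8/27 + ⅙) = 9*(25/54) = 25/6 ≈ 4.1667)
x = 6875/2 (x = (15*55)*(25/6) = 825*(25/6) = 6875/2 ≈ 3437.5)
-5*x/(-755343) = -5*6875/2/(-755343) = -34375/2*(-1/755343) = 34375/1510686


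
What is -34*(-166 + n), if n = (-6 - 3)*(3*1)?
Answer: 6562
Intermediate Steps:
n = -27 (n = -9*3 = -27)
-34*(-166 + n) = -34*(-166 - 27) = -34*(-193) = 6562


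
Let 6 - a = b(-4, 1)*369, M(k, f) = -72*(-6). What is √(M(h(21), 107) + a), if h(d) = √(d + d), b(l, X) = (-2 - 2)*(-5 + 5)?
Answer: √438 ≈ 20.928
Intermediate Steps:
b(l, X) = 0 (b(l, X) = -4*0 = 0)
h(d) = √2*√d (h(d) = √(2*d) = √2*√d)
M(k, f) = 432
a = 6 (a = 6 - 0*369 = 6 - 1*0 = 6 + 0 = 6)
√(M(h(21), 107) + a) = √(432 + 6) = √438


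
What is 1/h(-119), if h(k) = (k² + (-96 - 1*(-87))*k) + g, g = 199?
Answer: 1/15431 ≈ 6.4805e-5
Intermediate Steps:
h(k) = 199 + k² - 9*k (h(k) = (k² + (-96 - 1*(-87))*k) + 199 = (k² + (-96 + 87)*k) + 199 = (k² - 9*k) + 199 = 199 + k² - 9*k)
1/h(-119) = 1/(199 + (-119)² - 9*(-119)) = 1/(199 + 14161 + 1071) = 1/15431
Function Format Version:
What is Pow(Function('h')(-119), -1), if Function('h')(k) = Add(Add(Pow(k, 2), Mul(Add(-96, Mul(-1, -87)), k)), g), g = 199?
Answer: Rational(1, 15431) ≈ 6.4805e-5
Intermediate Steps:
Function('h')(k) = Add(199, Pow(k, 2), Mul(-9, k)) (Function('h')(k) = Add(Add(Pow(k, 2), Mul(Add(-96, Mul(-1, -87)), k)), 199) = Add(Add(Pow(k, 2), Mul(Add(-96, 87), k)), 199) = Add(Add(Pow(k, 2), Mul(-9, k)), 199) = Add(199, Pow(k, 2), Mul(-9, k)))
Pow(Function('h')(-119), -1) = Pow(Add(199, Pow(-119, 2), Mul(-9, -119)), -1) = Pow(Add(199, 14161, 1071), -1) = Pow(15431, -1) = Rational(1, 15431)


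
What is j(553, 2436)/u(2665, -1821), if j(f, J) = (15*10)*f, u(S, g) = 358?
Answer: 41475/179 ≈ 231.70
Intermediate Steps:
j(f, J) = 150*f
j(553, 2436)/u(2665, -1821) = (150*553)/358 = 82950*(1/358) = 41475/179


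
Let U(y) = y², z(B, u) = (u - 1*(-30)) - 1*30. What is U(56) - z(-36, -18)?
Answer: 3154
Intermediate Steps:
z(B, u) = u (z(B, u) = (u + 30) - 30 = (30 + u) - 30 = u)
U(56) - z(-36, -18) = 56² - 1*(-18) = 3136 + 18 = 3154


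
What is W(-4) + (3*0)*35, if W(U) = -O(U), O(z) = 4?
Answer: -4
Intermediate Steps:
W(U) = -4 (W(U) = -1*4 = -4)
W(-4) + (3*0)*35 = -4 + (3*0)*35 = -4 + 0*35 = -4 + 0 = -4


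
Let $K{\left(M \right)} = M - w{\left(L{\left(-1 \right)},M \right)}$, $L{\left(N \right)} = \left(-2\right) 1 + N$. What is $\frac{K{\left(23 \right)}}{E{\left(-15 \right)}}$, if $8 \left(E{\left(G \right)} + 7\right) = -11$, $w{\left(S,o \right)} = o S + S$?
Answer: $- \frac{760}{67} \approx -11.343$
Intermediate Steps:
$L{\left(N \right)} = -2 + N$
$w{\left(S,o \right)} = S + S o$ ($w{\left(S,o \right)} = S o + S = S + S o$)
$K{\left(M \right)} = 3 + 4 M$ ($K{\left(M \right)} = M - \left(-2 - 1\right) \left(1 + M\right) = M - - 3 \left(1 + M\right) = M - \left(-3 - 3 M\right) = M + \left(3 + 3 M\right) = 3 + 4 M$)
$E{\left(G \right)} = - \frac{67}{8}$ ($E{\left(G \right)} = -7 + \frac{1}{8} \left(-11\right) = -7 - \frac{11}{8} = - \frac{67}{8}$)
$\frac{K{\left(23 \right)}}{E{\left(-15 \right)}} = \frac{3 + 4 \cdot 23}{- \frac{67}{8}} = \left(3 + 92\right) \left(- \frac{8}{67}\right) = 95 \left(- \frac{8}{67}\right) = - \frac{760}{67}$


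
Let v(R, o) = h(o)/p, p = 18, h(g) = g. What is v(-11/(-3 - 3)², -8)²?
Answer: 16/81 ≈ 0.19753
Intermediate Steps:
v(R, o) = o/18
v(-11/(-3 - 3)², -8)² = ((1/18)*(-8))² = (-4/9)² = 16/81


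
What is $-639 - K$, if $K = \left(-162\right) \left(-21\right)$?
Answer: $-4041$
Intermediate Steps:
$K = 3402$
$-639 - K = -639 - 3402 = -4041$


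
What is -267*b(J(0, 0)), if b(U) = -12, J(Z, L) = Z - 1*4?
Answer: 3204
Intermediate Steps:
J(Z, L) = -4 + Z (J(Z, L) = Z - 4 = -4 + Z)
-267*b(J(0, 0)) = -267*(-12) = 3204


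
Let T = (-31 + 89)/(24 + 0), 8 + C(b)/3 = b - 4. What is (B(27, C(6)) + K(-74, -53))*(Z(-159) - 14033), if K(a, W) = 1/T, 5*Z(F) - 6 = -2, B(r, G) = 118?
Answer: -240932874/145 ≈ -1.6616e+6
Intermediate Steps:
C(b) = -36 + 3*b (C(b) = -24 + 3*(b - 4) = -24 + 3*(-4 + b) = -24 + (-12 + 3*b) = -36 + 3*b)
Z(F) = ⅘ (Z(F) = 6/5 + (⅕)*(-2) = 6/5 - ⅖ = ⅘)
T = 29/12 (T = 58/24 = 58*(1/24) = 29/12 ≈ 2.4167)
K(a, W) = 12/29 (K(a, W) = 1/(29/12) = 12/29)
(B(27, C(6)) + K(-74, -53))*(Z(-159) - 14033) = (118 + 12/29)*(⅘ - 14033) = (3434/29)*(-70161/5) = -240932874/145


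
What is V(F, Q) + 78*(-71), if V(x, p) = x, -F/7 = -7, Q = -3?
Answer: -5489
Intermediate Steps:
F = 49 (F = -7*(-7) = 49)
V(F, Q) + 78*(-71) = 49 + 78*(-71) = 49 - 5538 = -5489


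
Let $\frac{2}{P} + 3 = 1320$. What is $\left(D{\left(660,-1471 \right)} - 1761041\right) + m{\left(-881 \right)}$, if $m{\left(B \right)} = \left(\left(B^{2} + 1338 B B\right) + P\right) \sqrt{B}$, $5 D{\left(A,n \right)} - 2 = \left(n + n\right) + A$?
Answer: $-1761497 + \frac{1368731205545 i \sqrt{881}}{1317} \approx -1.7615 \cdot 10^{6} + 3.0848 \cdot 10^{10} i$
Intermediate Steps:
$P = \frac{2}{1317}$ ($P = \frac{2}{-3 + 1320} = \frac{2}{1317} \approx 0.0015186$)
$D{\left(A,n \right)} = \frac{2}{5} + \frac{A}{5} + \frac{2 n}{5}$ ($D{\left(A,n \right)} = \frac{2}{5} + \frac{\left(n + n\right) + A}{5} = \frac{2}{5} + \frac{2 n + A}{5} = \frac{2}{5} + \frac{A + 2 n}{5} = \frac{2}{5} + \left(\frac{A}{5} + \frac{2 n}{5}\right) = \frac{2}{5} + \frac{A}{5} + \frac{2 n}{5}$)
$m{\left(B \right)} = \sqrt{B} \left(\frac{2}{1317} + 1339 B^{2}\right)$ ($m{\left(B \right)} = \left(\left(B^{2} + 1338 B B\right) + \frac{2}{1317}\right) \sqrt{B} = \left(\left(B^{2} + 1338 B^{2}\right) + \frac{2}{1317}\right) \sqrt{B} = \left(1339 B^{2} + \frac{2}{1317}\right) \sqrt{B} = \left(\frac{2}{1317} + 1339 B^{2}\right) \sqrt{B} = \sqrt{B} \left(\frac{2}{1317} + 1339 B^{2}\right)$)
$\left(D{\left(660,-1471 \right)} - 1761041\right) + m{\left(-881 \right)} = \left(\left(\frac{2}{5} + \frac{1}{5} \cdot 660 + \frac{2}{5} \left(-1471\right)\right) - 1761041\right) + \frac{\sqrt{-881} \left(2 + 1763463 \left(-881\right)^{2}\right)}{1317} = \left(\left(\frac{2}{5} + 132 - \frac{2942}{5}\right) - 1761041\right) + \frac{i \sqrt{881} \left(2 + 1763463 \cdot 776161\right)}{1317} = \left(-456 - 1761041\right) + \frac{i \sqrt{881} \left(2 + 1368731205543\right)}{1317} = -1761497 + \frac{1}{1317} i \sqrt{881} \cdot 1368731205545 = -1761497 + \frac{1368731205545 i \sqrt{881}}{1317}$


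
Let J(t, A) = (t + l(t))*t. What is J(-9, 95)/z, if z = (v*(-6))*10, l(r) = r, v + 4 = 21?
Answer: -27/170 ≈ -0.15882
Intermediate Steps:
v = 17 (v = -4 + 21 = 17)
J(t, A) = 2*t**2 (J(t, A) = (t + t)*t = (2*t)*t = 2*t**2)
z = -1020 (z = (17*(-6))*10 = -102*10 = -1020)
J(-9, 95)/z = (2*(-9)**2)/(-1020) = (2*81)*(-1/1020) = 162*(-1/1020) = -27/170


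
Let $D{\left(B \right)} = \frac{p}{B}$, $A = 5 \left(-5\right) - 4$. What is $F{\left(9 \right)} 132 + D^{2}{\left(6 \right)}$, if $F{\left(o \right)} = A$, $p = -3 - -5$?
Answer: $- \frac{34451}{9} \approx -3827.9$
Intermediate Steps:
$p = 2$ ($p = -3 + 5 = 2$)
$A = -29$ ($A = -25 - 4 = -29$)
$D{\left(B \right)} = \frac{2}{B}$
$F{\left(o \right)} = -29$
$F{\left(9 \right)} 132 + D^{2}{\left(6 \right)} = \left(-29\right) 132 + \left(\frac{2}{6}\right)^{2} = -3828 + \left(2 \cdot \frac{1}{6}\right)^{2} = -3828 + \left(\frac{1}{3}\right)^{2} = -3828 + \frac{1}{9} = - \frac{34451}{9}$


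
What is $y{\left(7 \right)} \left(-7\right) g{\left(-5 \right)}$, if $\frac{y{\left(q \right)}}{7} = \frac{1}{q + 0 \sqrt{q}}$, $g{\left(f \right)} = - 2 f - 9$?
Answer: $-7$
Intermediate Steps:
$g{\left(f \right)} = -9 - 2 f$
$y{\left(q \right)} = \frac{7}{q}$ ($y{\left(q \right)} = \frac{7}{q + 0 \sqrt{q}} = \frac{7}{q + 0} = \frac{7}{q}$)
$y{\left(7 \right)} \left(-7\right) g{\left(-5 \right)} = \frac{7}{7} \left(-7\right) \left(-9 - -10\right) = 7 \cdot \frac{1}{7} \left(-7\right) \left(-9 + 10\right) = 1 \left(-7\right) 1 = \left(-7\right) 1 = -7$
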